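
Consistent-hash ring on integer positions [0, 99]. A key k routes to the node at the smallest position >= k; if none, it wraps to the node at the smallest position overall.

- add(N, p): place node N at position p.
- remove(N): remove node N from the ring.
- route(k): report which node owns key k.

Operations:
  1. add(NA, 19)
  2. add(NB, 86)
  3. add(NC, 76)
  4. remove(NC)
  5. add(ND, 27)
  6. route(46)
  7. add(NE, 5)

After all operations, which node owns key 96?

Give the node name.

Answer: NE

Derivation:
Op 1: add NA@19 -> ring=[19:NA]
Op 2: add NB@86 -> ring=[19:NA,86:NB]
Op 3: add NC@76 -> ring=[19:NA,76:NC,86:NB]
Op 4: remove NC -> ring=[19:NA,86:NB]
Op 5: add ND@27 -> ring=[19:NA,27:ND,86:NB]
Op 6: route key 46: smallest pos >= 46 is 86 -> NB
Op 7: add NE@5 -> ring=[5:NE,19:NA,27:ND,86:NB]
Final route key 96: none >= 96, wrap to smallest pos 5 -> NE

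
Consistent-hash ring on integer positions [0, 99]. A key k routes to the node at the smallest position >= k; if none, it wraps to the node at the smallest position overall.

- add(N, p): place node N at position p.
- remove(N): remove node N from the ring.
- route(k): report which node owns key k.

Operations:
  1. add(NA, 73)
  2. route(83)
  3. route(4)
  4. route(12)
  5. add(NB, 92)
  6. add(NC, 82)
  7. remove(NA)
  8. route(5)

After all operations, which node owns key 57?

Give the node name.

Op 1: add NA@73 -> ring=[73:NA]
Op 2: route key 83: none >= 83, wrap to smallest pos 73 -> NA
Op 3: route key 4: smallest pos >= 4 is 73 -> NA
Op 4: route key 12: smallest pos >= 12 is 73 -> NA
Op 5: add NB@92 -> ring=[73:NA,92:NB]
Op 6: add NC@82 -> ring=[73:NA,82:NC,92:NB]
Op 7: remove NA -> ring=[82:NC,92:NB]
Op 8: route key 5: smallest pos >= 5 is 82 -> NC
Final route key 57: smallest pos >= 57 is 82 -> NC

Answer: NC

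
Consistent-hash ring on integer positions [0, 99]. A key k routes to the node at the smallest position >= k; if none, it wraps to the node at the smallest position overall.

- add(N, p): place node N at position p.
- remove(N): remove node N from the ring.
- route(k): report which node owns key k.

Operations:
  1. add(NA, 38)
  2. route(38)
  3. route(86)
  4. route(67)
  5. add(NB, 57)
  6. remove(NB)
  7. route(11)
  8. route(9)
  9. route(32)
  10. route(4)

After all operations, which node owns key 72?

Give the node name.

Answer: NA

Derivation:
Op 1: add NA@38 -> ring=[38:NA]
Op 2: route key 38: smallest pos >= 38 is 38 -> NA
Op 3: route key 86: none >= 86, wrap to smallest pos 38 -> NA
Op 4: route key 67: none >= 67, wrap to smallest pos 38 -> NA
Op 5: add NB@57 -> ring=[38:NA,57:NB]
Op 6: remove NB -> ring=[38:NA]
Op 7: route key 11: smallest pos >= 11 is 38 -> NA
Op 8: route key 9: smallest pos >= 9 is 38 -> NA
Op 9: route key 32: smallest pos >= 32 is 38 -> NA
Op 10: route key 4: smallest pos >= 4 is 38 -> NA
Final route key 72: none >= 72, wrap to smallest pos 38 -> NA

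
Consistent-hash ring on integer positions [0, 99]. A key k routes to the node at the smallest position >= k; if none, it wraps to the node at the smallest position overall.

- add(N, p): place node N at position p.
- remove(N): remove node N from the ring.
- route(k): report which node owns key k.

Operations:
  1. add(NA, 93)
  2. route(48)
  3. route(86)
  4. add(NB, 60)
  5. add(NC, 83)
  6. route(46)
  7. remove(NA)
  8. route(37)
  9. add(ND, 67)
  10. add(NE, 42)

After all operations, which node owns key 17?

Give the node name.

Op 1: add NA@93 -> ring=[93:NA]
Op 2: route key 48: smallest pos >= 48 is 93 -> NA
Op 3: route key 86: smallest pos >= 86 is 93 -> NA
Op 4: add NB@60 -> ring=[60:NB,93:NA]
Op 5: add NC@83 -> ring=[60:NB,83:NC,93:NA]
Op 6: route key 46: smallest pos >= 46 is 60 -> NB
Op 7: remove NA -> ring=[60:NB,83:NC]
Op 8: route key 37: smallest pos >= 37 is 60 -> NB
Op 9: add ND@67 -> ring=[60:NB,67:ND,83:NC]
Op 10: add NE@42 -> ring=[42:NE,60:NB,67:ND,83:NC]
Final route key 17: smallest pos >= 17 is 42 -> NE

Answer: NE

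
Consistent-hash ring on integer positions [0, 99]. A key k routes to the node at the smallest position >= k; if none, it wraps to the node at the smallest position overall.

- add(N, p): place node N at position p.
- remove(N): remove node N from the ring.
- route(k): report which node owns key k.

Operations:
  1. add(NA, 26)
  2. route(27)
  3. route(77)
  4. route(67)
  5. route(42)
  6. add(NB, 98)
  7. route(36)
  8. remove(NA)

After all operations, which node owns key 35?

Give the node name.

Answer: NB

Derivation:
Op 1: add NA@26 -> ring=[26:NA]
Op 2: route key 27: none >= 27, wrap to smallest pos 26 -> NA
Op 3: route key 77: none >= 77, wrap to smallest pos 26 -> NA
Op 4: route key 67: none >= 67, wrap to smallest pos 26 -> NA
Op 5: route key 42: none >= 42, wrap to smallest pos 26 -> NA
Op 6: add NB@98 -> ring=[26:NA,98:NB]
Op 7: route key 36: smallest pos >= 36 is 98 -> NB
Op 8: remove NA -> ring=[98:NB]
Final route key 35: smallest pos >= 35 is 98 -> NB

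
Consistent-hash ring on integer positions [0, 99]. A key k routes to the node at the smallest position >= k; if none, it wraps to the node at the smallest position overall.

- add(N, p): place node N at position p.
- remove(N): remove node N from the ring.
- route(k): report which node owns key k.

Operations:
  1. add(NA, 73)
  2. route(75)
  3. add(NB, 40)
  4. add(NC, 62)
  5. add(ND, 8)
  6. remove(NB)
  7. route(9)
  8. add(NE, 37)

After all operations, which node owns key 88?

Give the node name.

Op 1: add NA@73 -> ring=[73:NA]
Op 2: route key 75: none >= 75, wrap to smallest pos 73 -> NA
Op 3: add NB@40 -> ring=[40:NB,73:NA]
Op 4: add NC@62 -> ring=[40:NB,62:NC,73:NA]
Op 5: add ND@8 -> ring=[8:ND,40:NB,62:NC,73:NA]
Op 6: remove NB -> ring=[8:ND,62:NC,73:NA]
Op 7: route key 9: smallest pos >= 9 is 62 -> NC
Op 8: add NE@37 -> ring=[8:ND,37:NE,62:NC,73:NA]
Final route key 88: none >= 88, wrap to smallest pos 8 -> ND

Answer: ND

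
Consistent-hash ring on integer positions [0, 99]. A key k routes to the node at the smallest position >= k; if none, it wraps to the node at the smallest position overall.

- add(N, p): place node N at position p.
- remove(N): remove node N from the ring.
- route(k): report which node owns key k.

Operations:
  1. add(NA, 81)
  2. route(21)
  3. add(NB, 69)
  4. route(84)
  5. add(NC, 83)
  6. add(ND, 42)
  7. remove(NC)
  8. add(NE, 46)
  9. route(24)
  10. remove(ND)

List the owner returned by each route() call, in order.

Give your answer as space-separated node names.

Answer: NA NB ND

Derivation:
Op 1: add NA@81 -> ring=[81:NA]
Op 2: route key 21: smallest pos >= 21 is 81 -> NA
Op 3: add NB@69 -> ring=[69:NB,81:NA]
Op 4: route key 84: none >= 84, wrap to smallest pos 69 -> NB
Op 5: add NC@83 -> ring=[69:NB,81:NA,83:NC]
Op 6: add ND@42 -> ring=[42:ND,69:NB,81:NA,83:NC]
Op 7: remove NC -> ring=[42:ND,69:NB,81:NA]
Op 8: add NE@46 -> ring=[42:ND,46:NE,69:NB,81:NA]
Op 9: route key 24: smallest pos >= 24 is 42 -> ND
Op 10: remove ND -> ring=[46:NE,69:NB,81:NA]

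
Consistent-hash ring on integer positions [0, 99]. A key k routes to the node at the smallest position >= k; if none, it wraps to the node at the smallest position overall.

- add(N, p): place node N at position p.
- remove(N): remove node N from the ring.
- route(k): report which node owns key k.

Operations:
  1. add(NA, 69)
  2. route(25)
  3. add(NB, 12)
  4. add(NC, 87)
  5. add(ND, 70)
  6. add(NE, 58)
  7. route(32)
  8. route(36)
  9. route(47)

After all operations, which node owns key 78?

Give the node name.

Answer: NC

Derivation:
Op 1: add NA@69 -> ring=[69:NA]
Op 2: route key 25: smallest pos >= 25 is 69 -> NA
Op 3: add NB@12 -> ring=[12:NB,69:NA]
Op 4: add NC@87 -> ring=[12:NB,69:NA,87:NC]
Op 5: add ND@70 -> ring=[12:NB,69:NA,70:ND,87:NC]
Op 6: add NE@58 -> ring=[12:NB,58:NE,69:NA,70:ND,87:NC]
Op 7: route key 32: smallest pos >= 32 is 58 -> NE
Op 8: route key 36: smallest pos >= 36 is 58 -> NE
Op 9: route key 47: smallest pos >= 47 is 58 -> NE
Final route key 78: smallest pos >= 78 is 87 -> NC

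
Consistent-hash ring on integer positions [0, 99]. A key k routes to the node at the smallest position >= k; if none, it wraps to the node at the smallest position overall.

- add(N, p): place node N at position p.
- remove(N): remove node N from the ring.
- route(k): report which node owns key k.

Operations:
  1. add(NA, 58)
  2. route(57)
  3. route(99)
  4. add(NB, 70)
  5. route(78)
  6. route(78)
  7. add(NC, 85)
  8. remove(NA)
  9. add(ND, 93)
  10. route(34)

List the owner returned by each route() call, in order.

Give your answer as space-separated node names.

Answer: NA NA NA NA NB

Derivation:
Op 1: add NA@58 -> ring=[58:NA]
Op 2: route key 57: smallest pos >= 57 is 58 -> NA
Op 3: route key 99: none >= 99, wrap to smallest pos 58 -> NA
Op 4: add NB@70 -> ring=[58:NA,70:NB]
Op 5: route key 78: none >= 78, wrap to smallest pos 58 -> NA
Op 6: route key 78: none >= 78, wrap to smallest pos 58 -> NA
Op 7: add NC@85 -> ring=[58:NA,70:NB,85:NC]
Op 8: remove NA -> ring=[70:NB,85:NC]
Op 9: add ND@93 -> ring=[70:NB,85:NC,93:ND]
Op 10: route key 34: smallest pos >= 34 is 70 -> NB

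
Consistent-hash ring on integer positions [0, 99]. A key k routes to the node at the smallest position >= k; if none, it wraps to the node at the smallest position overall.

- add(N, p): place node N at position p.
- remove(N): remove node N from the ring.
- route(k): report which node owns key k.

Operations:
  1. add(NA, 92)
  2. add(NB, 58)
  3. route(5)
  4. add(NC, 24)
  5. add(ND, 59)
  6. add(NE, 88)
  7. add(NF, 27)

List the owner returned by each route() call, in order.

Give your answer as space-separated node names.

Answer: NB

Derivation:
Op 1: add NA@92 -> ring=[92:NA]
Op 2: add NB@58 -> ring=[58:NB,92:NA]
Op 3: route key 5: smallest pos >= 5 is 58 -> NB
Op 4: add NC@24 -> ring=[24:NC,58:NB,92:NA]
Op 5: add ND@59 -> ring=[24:NC,58:NB,59:ND,92:NA]
Op 6: add NE@88 -> ring=[24:NC,58:NB,59:ND,88:NE,92:NA]
Op 7: add NF@27 -> ring=[24:NC,27:NF,58:NB,59:ND,88:NE,92:NA]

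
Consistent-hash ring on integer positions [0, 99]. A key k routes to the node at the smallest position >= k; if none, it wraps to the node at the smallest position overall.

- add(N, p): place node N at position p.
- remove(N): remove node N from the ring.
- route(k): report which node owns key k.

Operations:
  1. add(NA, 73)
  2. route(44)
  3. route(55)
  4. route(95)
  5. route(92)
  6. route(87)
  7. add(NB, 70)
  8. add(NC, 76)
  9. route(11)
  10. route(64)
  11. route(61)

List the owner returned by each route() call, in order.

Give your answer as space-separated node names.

Answer: NA NA NA NA NA NB NB NB

Derivation:
Op 1: add NA@73 -> ring=[73:NA]
Op 2: route key 44: smallest pos >= 44 is 73 -> NA
Op 3: route key 55: smallest pos >= 55 is 73 -> NA
Op 4: route key 95: none >= 95, wrap to smallest pos 73 -> NA
Op 5: route key 92: none >= 92, wrap to smallest pos 73 -> NA
Op 6: route key 87: none >= 87, wrap to smallest pos 73 -> NA
Op 7: add NB@70 -> ring=[70:NB,73:NA]
Op 8: add NC@76 -> ring=[70:NB,73:NA,76:NC]
Op 9: route key 11: smallest pos >= 11 is 70 -> NB
Op 10: route key 64: smallest pos >= 64 is 70 -> NB
Op 11: route key 61: smallest pos >= 61 is 70 -> NB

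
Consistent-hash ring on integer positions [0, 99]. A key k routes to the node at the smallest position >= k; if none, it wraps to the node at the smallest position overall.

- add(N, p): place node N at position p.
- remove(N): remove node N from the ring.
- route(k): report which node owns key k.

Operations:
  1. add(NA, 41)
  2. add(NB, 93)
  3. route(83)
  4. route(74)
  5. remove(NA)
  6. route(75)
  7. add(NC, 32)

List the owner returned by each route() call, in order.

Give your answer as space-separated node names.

Op 1: add NA@41 -> ring=[41:NA]
Op 2: add NB@93 -> ring=[41:NA,93:NB]
Op 3: route key 83: smallest pos >= 83 is 93 -> NB
Op 4: route key 74: smallest pos >= 74 is 93 -> NB
Op 5: remove NA -> ring=[93:NB]
Op 6: route key 75: smallest pos >= 75 is 93 -> NB
Op 7: add NC@32 -> ring=[32:NC,93:NB]

Answer: NB NB NB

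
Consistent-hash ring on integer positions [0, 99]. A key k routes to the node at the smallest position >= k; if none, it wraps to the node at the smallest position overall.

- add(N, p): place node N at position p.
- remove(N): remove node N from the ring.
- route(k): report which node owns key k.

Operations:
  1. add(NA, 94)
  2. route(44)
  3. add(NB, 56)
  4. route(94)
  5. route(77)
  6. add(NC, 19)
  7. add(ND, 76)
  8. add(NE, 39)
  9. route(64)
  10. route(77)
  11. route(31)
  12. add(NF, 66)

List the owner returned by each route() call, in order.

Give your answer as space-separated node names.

Answer: NA NA NA ND NA NE

Derivation:
Op 1: add NA@94 -> ring=[94:NA]
Op 2: route key 44: smallest pos >= 44 is 94 -> NA
Op 3: add NB@56 -> ring=[56:NB,94:NA]
Op 4: route key 94: smallest pos >= 94 is 94 -> NA
Op 5: route key 77: smallest pos >= 77 is 94 -> NA
Op 6: add NC@19 -> ring=[19:NC,56:NB,94:NA]
Op 7: add ND@76 -> ring=[19:NC,56:NB,76:ND,94:NA]
Op 8: add NE@39 -> ring=[19:NC,39:NE,56:NB,76:ND,94:NA]
Op 9: route key 64: smallest pos >= 64 is 76 -> ND
Op 10: route key 77: smallest pos >= 77 is 94 -> NA
Op 11: route key 31: smallest pos >= 31 is 39 -> NE
Op 12: add NF@66 -> ring=[19:NC,39:NE,56:NB,66:NF,76:ND,94:NA]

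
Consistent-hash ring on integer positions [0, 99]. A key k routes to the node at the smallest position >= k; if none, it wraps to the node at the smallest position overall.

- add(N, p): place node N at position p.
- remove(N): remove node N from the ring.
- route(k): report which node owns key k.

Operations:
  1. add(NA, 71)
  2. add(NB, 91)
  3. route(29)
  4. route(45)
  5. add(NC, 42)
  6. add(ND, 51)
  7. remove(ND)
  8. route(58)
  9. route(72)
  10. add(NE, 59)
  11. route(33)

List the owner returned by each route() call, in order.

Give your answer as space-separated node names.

Op 1: add NA@71 -> ring=[71:NA]
Op 2: add NB@91 -> ring=[71:NA,91:NB]
Op 3: route key 29: smallest pos >= 29 is 71 -> NA
Op 4: route key 45: smallest pos >= 45 is 71 -> NA
Op 5: add NC@42 -> ring=[42:NC,71:NA,91:NB]
Op 6: add ND@51 -> ring=[42:NC,51:ND,71:NA,91:NB]
Op 7: remove ND -> ring=[42:NC,71:NA,91:NB]
Op 8: route key 58: smallest pos >= 58 is 71 -> NA
Op 9: route key 72: smallest pos >= 72 is 91 -> NB
Op 10: add NE@59 -> ring=[42:NC,59:NE,71:NA,91:NB]
Op 11: route key 33: smallest pos >= 33 is 42 -> NC

Answer: NA NA NA NB NC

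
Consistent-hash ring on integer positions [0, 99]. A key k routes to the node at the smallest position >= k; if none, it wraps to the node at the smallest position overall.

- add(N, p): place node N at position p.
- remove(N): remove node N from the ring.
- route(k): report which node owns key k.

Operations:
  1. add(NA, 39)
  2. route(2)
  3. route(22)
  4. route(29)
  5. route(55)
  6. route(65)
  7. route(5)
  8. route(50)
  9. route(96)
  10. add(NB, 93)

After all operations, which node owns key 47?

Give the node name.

Answer: NB

Derivation:
Op 1: add NA@39 -> ring=[39:NA]
Op 2: route key 2: smallest pos >= 2 is 39 -> NA
Op 3: route key 22: smallest pos >= 22 is 39 -> NA
Op 4: route key 29: smallest pos >= 29 is 39 -> NA
Op 5: route key 55: none >= 55, wrap to smallest pos 39 -> NA
Op 6: route key 65: none >= 65, wrap to smallest pos 39 -> NA
Op 7: route key 5: smallest pos >= 5 is 39 -> NA
Op 8: route key 50: none >= 50, wrap to smallest pos 39 -> NA
Op 9: route key 96: none >= 96, wrap to smallest pos 39 -> NA
Op 10: add NB@93 -> ring=[39:NA,93:NB]
Final route key 47: smallest pos >= 47 is 93 -> NB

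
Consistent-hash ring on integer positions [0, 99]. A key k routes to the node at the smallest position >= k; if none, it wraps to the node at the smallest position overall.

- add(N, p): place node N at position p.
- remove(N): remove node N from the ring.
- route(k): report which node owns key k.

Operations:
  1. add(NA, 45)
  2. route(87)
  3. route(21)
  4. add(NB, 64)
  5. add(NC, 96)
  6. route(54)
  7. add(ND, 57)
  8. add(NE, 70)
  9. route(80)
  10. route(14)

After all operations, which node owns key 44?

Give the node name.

Answer: NA

Derivation:
Op 1: add NA@45 -> ring=[45:NA]
Op 2: route key 87: none >= 87, wrap to smallest pos 45 -> NA
Op 3: route key 21: smallest pos >= 21 is 45 -> NA
Op 4: add NB@64 -> ring=[45:NA,64:NB]
Op 5: add NC@96 -> ring=[45:NA,64:NB,96:NC]
Op 6: route key 54: smallest pos >= 54 is 64 -> NB
Op 7: add ND@57 -> ring=[45:NA,57:ND,64:NB,96:NC]
Op 8: add NE@70 -> ring=[45:NA,57:ND,64:NB,70:NE,96:NC]
Op 9: route key 80: smallest pos >= 80 is 96 -> NC
Op 10: route key 14: smallest pos >= 14 is 45 -> NA
Final route key 44: smallest pos >= 44 is 45 -> NA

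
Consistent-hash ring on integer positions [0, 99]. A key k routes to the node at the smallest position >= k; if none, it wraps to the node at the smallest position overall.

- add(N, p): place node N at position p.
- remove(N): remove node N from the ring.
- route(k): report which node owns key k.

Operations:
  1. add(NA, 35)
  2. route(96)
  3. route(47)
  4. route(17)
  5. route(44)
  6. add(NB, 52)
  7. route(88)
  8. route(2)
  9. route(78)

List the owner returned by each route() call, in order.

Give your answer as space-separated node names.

Op 1: add NA@35 -> ring=[35:NA]
Op 2: route key 96: none >= 96, wrap to smallest pos 35 -> NA
Op 3: route key 47: none >= 47, wrap to smallest pos 35 -> NA
Op 4: route key 17: smallest pos >= 17 is 35 -> NA
Op 5: route key 44: none >= 44, wrap to smallest pos 35 -> NA
Op 6: add NB@52 -> ring=[35:NA,52:NB]
Op 7: route key 88: none >= 88, wrap to smallest pos 35 -> NA
Op 8: route key 2: smallest pos >= 2 is 35 -> NA
Op 9: route key 78: none >= 78, wrap to smallest pos 35 -> NA

Answer: NA NA NA NA NA NA NA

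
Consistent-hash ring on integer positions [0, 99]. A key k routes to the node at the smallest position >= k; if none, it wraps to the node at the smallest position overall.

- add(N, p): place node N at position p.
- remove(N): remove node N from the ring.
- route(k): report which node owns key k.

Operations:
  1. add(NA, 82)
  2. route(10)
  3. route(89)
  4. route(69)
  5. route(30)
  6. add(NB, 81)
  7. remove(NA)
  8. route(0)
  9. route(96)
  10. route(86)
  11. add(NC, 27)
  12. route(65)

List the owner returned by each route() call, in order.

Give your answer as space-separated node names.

Op 1: add NA@82 -> ring=[82:NA]
Op 2: route key 10: smallest pos >= 10 is 82 -> NA
Op 3: route key 89: none >= 89, wrap to smallest pos 82 -> NA
Op 4: route key 69: smallest pos >= 69 is 82 -> NA
Op 5: route key 30: smallest pos >= 30 is 82 -> NA
Op 6: add NB@81 -> ring=[81:NB,82:NA]
Op 7: remove NA -> ring=[81:NB]
Op 8: route key 0: smallest pos >= 0 is 81 -> NB
Op 9: route key 96: none >= 96, wrap to smallest pos 81 -> NB
Op 10: route key 86: none >= 86, wrap to smallest pos 81 -> NB
Op 11: add NC@27 -> ring=[27:NC,81:NB]
Op 12: route key 65: smallest pos >= 65 is 81 -> NB

Answer: NA NA NA NA NB NB NB NB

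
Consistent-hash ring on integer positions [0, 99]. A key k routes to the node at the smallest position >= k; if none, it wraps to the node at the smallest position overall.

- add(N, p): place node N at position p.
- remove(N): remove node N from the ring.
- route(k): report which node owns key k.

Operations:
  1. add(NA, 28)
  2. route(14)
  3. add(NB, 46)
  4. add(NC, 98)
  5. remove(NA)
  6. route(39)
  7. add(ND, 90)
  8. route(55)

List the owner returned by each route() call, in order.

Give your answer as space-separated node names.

Answer: NA NB ND

Derivation:
Op 1: add NA@28 -> ring=[28:NA]
Op 2: route key 14: smallest pos >= 14 is 28 -> NA
Op 3: add NB@46 -> ring=[28:NA,46:NB]
Op 4: add NC@98 -> ring=[28:NA,46:NB,98:NC]
Op 5: remove NA -> ring=[46:NB,98:NC]
Op 6: route key 39: smallest pos >= 39 is 46 -> NB
Op 7: add ND@90 -> ring=[46:NB,90:ND,98:NC]
Op 8: route key 55: smallest pos >= 55 is 90 -> ND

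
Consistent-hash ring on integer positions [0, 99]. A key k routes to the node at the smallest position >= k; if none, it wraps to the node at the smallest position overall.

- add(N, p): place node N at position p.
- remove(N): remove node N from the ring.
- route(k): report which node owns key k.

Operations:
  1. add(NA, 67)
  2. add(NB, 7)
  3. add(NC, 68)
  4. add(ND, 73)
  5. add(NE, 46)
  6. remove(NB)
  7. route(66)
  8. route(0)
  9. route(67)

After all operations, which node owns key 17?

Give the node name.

Op 1: add NA@67 -> ring=[67:NA]
Op 2: add NB@7 -> ring=[7:NB,67:NA]
Op 3: add NC@68 -> ring=[7:NB,67:NA,68:NC]
Op 4: add ND@73 -> ring=[7:NB,67:NA,68:NC,73:ND]
Op 5: add NE@46 -> ring=[7:NB,46:NE,67:NA,68:NC,73:ND]
Op 6: remove NB -> ring=[46:NE,67:NA,68:NC,73:ND]
Op 7: route key 66: smallest pos >= 66 is 67 -> NA
Op 8: route key 0: smallest pos >= 0 is 46 -> NE
Op 9: route key 67: smallest pos >= 67 is 67 -> NA
Final route key 17: smallest pos >= 17 is 46 -> NE

Answer: NE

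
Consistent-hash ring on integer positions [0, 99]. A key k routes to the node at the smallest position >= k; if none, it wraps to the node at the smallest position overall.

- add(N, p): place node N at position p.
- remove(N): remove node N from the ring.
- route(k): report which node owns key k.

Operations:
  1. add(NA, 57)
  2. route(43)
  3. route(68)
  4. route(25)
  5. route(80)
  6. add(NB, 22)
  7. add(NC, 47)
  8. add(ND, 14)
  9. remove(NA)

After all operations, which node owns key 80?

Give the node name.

Answer: ND

Derivation:
Op 1: add NA@57 -> ring=[57:NA]
Op 2: route key 43: smallest pos >= 43 is 57 -> NA
Op 3: route key 68: none >= 68, wrap to smallest pos 57 -> NA
Op 4: route key 25: smallest pos >= 25 is 57 -> NA
Op 5: route key 80: none >= 80, wrap to smallest pos 57 -> NA
Op 6: add NB@22 -> ring=[22:NB,57:NA]
Op 7: add NC@47 -> ring=[22:NB,47:NC,57:NA]
Op 8: add ND@14 -> ring=[14:ND,22:NB,47:NC,57:NA]
Op 9: remove NA -> ring=[14:ND,22:NB,47:NC]
Final route key 80: none >= 80, wrap to smallest pos 14 -> ND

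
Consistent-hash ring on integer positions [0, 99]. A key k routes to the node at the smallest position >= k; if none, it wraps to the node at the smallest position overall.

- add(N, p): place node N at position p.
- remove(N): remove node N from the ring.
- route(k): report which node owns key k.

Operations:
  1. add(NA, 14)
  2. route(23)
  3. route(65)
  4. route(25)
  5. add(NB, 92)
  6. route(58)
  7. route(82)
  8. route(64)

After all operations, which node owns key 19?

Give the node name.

Op 1: add NA@14 -> ring=[14:NA]
Op 2: route key 23: none >= 23, wrap to smallest pos 14 -> NA
Op 3: route key 65: none >= 65, wrap to smallest pos 14 -> NA
Op 4: route key 25: none >= 25, wrap to smallest pos 14 -> NA
Op 5: add NB@92 -> ring=[14:NA,92:NB]
Op 6: route key 58: smallest pos >= 58 is 92 -> NB
Op 7: route key 82: smallest pos >= 82 is 92 -> NB
Op 8: route key 64: smallest pos >= 64 is 92 -> NB
Final route key 19: smallest pos >= 19 is 92 -> NB

Answer: NB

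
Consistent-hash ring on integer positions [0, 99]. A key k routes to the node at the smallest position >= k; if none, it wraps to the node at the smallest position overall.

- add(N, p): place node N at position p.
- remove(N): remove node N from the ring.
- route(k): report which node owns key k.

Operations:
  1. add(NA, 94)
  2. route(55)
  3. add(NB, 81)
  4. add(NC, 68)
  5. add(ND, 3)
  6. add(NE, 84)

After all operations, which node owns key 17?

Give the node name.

Answer: NC

Derivation:
Op 1: add NA@94 -> ring=[94:NA]
Op 2: route key 55: smallest pos >= 55 is 94 -> NA
Op 3: add NB@81 -> ring=[81:NB,94:NA]
Op 4: add NC@68 -> ring=[68:NC,81:NB,94:NA]
Op 5: add ND@3 -> ring=[3:ND,68:NC,81:NB,94:NA]
Op 6: add NE@84 -> ring=[3:ND,68:NC,81:NB,84:NE,94:NA]
Final route key 17: smallest pos >= 17 is 68 -> NC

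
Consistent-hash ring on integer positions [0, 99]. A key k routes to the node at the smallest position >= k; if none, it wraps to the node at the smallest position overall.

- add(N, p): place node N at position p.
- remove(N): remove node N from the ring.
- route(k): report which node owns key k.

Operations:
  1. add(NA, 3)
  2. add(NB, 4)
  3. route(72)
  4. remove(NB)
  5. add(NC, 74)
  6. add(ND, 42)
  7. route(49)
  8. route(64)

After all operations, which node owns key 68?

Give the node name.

Op 1: add NA@3 -> ring=[3:NA]
Op 2: add NB@4 -> ring=[3:NA,4:NB]
Op 3: route key 72: none >= 72, wrap to smallest pos 3 -> NA
Op 4: remove NB -> ring=[3:NA]
Op 5: add NC@74 -> ring=[3:NA,74:NC]
Op 6: add ND@42 -> ring=[3:NA,42:ND,74:NC]
Op 7: route key 49: smallest pos >= 49 is 74 -> NC
Op 8: route key 64: smallest pos >= 64 is 74 -> NC
Final route key 68: smallest pos >= 68 is 74 -> NC

Answer: NC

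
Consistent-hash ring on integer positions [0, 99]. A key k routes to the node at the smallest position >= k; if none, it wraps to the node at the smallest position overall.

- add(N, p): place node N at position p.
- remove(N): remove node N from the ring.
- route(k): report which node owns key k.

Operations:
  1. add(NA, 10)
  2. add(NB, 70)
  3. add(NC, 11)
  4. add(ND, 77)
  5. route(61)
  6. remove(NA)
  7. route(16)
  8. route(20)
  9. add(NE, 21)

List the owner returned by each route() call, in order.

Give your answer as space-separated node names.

Op 1: add NA@10 -> ring=[10:NA]
Op 2: add NB@70 -> ring=[10:NA,70:NB]
Op 3: add NC@11 -> ring=[10:NA,11:NC,70:NB]
Op 4: add ND@77 -> ring=[10:NA,11:NC,70:NB,77:ND]
Op 5: route key 61: smallest pos >= 61 is 70 -> NB
Op 6: remove NA -> ring=[11:NC,70:NB,77:ND]
Op 7: route key 16: smallest pos >= 16 is 70 -> NB
Op 8: route key 20: smallest pos >= 20 is 70 -> NB
Op 9: add NE@21 -> ring=[11:NC,21:NE,70:NB,77:ND]

Answer: NB NB NB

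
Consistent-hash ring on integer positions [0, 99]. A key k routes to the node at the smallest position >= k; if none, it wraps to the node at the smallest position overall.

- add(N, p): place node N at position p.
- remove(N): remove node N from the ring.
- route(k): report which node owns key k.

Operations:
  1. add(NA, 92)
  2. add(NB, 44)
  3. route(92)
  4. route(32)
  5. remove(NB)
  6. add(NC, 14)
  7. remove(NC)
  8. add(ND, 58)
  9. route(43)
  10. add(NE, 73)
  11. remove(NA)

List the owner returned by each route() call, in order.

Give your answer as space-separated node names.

Op 1: add NA@92 -> ring=[92:NA]
Op 2: add NB@44 -> ring=[44:NB,92:NA]
Op 3: route key 92: smallest pos >= 92 is 92 -> NA
Op 4: route key 32: smallest pos >= 32 is 44 -> NB
Op 5: remove NB -> ring=[92:NA]
Op 6: add NC@14 -> ring=[14:NC,92:NA]
Op 7: remove NC -> ring=[92:NA]
Op 8: add ND@58 -> ring=[58:ND,92:NA]
Op 9: route key 43: smallest pos >= 43 is 58 -> ND
Op 10: add NE@73 -> ring=[58:ND,73:NE,92:NA]
Op 11: remove NA -> ring=[58:ND,73:NE]

Answer: NA NB ND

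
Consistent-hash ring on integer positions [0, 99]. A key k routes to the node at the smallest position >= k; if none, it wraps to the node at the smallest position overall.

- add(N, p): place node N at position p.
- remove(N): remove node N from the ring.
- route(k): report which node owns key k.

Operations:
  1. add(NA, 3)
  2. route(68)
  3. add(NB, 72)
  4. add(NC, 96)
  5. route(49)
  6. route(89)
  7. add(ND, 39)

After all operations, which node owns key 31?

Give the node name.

Op 1: add NA@3 -> ring=[3:NA]
Op 2: route key 68: none >= 68, wrap to smallest pos 3 -> NA
Op 3: add NB@72 -> ring=[3:NA,72:NB]
Op 4: add NC@96 -> ring=[3:NA,72:NB,96:NC]
Op 5: route key 49: smallest pos >= 49 is 72 -> NB
Op 6: route key 89: smallest pos >= 89 is 96 -> NC
Op 7: add ND@39 -> ring=[3:NA,39:ND,72:NB,96:NC]
Final route key 31: smallest pos >= 31 is 39 -> ND

Answer: ND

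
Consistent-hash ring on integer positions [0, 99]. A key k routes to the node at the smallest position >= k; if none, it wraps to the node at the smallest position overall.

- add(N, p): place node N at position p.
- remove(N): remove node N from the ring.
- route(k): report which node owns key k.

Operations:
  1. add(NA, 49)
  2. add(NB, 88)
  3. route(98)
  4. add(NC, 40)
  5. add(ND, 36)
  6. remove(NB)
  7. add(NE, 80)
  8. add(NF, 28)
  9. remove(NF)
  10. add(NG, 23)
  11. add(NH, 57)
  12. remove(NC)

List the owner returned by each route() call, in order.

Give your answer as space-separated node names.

Op 1: add NA@49 -> ring=[49:NA]
Op 2: add NB@88 -> ring=[49:NA,88:NB]
Op 3: route key 98: none >= 98, wrap to smallest pos 49 -> NA
Op 4: add NC@40 -> ring=[40:NC,49:NA,88:NB]
Op 5: add ND@36 -> ring=[36:ND,40:NC,49:NA,88:NB]
Op 6: remove NB -> ring=[36:ND,40:NC,49:NA]
Op 7: add NE@80 -> ring=[36:ND,40:NC,49:NA,80:NE]
Op 8: add NF@28 -> ring=[28:NF,36:ND,40:NC,49:NA,80:NE]
Op 9: remove NF -> ring=[36:ND,40:NC,49:NA,80:NE]
Op 10: add NG@23 -> ring=[23:NG,36:ND,40:NC,49:NA,80:NE]
Op 11: add NH@57 -> ring=[23:NG,36:ND,40:NC,49:NA,57:NH,80:NE]
Op 12: remove NC -> ring=[23:NG,36:ND,49:NA,57:NH,80:NE]

Answer: NA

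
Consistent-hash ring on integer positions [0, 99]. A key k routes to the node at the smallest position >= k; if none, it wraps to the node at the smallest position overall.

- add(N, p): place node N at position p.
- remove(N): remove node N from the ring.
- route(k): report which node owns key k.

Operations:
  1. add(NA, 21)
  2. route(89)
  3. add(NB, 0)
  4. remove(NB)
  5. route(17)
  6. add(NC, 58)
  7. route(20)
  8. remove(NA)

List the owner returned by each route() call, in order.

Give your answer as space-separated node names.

Op 1: add NA@21 -> ring=[21:NA]
Op 2: route key 89: none >= 89, wrap to smallest pos 21 -> NA
Op 3: add NB@0 -> ring=[0:NB,21:NA]
Op 4: remove NB -> ring=[21:NA]
Op 5: route key 17: smallest pos >= 17 is 21 -> NA
Op 6: add NC@58 -> ring=[21:NA,58:NC]
Op 7: route key 20: smallest pos >= 20 is 21 -> NA
Op 8: remove NA -> ring=[58:NC]

Answer: NA NA NA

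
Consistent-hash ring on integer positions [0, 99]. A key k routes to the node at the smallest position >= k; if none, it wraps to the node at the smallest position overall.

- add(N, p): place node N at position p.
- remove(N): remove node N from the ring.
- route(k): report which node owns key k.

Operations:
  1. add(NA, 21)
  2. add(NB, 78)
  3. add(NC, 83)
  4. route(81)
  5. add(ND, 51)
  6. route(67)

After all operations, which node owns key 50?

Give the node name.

Op 1: add NA@21 -> ring=[21:NA]
Op 2: add NB@78 -> ring=[21:NA,78:NB]
Op 3: add NC@83 -> ring=[21:NA,78:NB,83:NC]
Op 4: route key 81: smallest pos >= 81 is 83 -> NC
Op 5: add ND@51 -> ring=[21:NA,51:ND,78:NB,83:NC]
Op 6: route key 67: smallest pos >= 67 is 78 -> NB
Final route key 50: smallest pos >= 50 is 51 -> ND

Answer: ND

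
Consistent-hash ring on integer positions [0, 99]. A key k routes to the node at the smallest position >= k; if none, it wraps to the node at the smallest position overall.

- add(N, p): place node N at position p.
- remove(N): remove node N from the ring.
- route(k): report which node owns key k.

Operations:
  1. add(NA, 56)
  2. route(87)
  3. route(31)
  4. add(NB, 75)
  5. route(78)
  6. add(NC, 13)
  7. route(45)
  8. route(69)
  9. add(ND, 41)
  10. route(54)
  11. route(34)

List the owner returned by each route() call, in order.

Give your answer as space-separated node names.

Op 1: add NA@56 -> ring=[56:NA]
Op 2: route key 87: none >= 87, wrap to smallest pos 56 -> NA
Op 3: route key 31: smallest pos >= 31 is 56 -> NA
Op 4: add NB@75 -> ring=[56:NA,75:NB]
Op 5: route key 78: none >= 78, wrap to smallest pos 56 -> NA
Op 6: add NC@13 -> ring=[13:NC,56:NA,75:NB]
Op 7: route key 45: smallest pos >= 45 is 56 -> NA
Op 8: route key 69: smallest pos >= 69 is 75 -> NB
Op 9: add ND@41 -> ring=[13:NC,41:ND,56:NA,75:NB]
Op 10: route key 54: smallest pos >= 54 is 56 -> NA
Op 11: route key 34: smallest pos >= 34 is 41 -> ND

Answer: NA NA NA NA NB NA ND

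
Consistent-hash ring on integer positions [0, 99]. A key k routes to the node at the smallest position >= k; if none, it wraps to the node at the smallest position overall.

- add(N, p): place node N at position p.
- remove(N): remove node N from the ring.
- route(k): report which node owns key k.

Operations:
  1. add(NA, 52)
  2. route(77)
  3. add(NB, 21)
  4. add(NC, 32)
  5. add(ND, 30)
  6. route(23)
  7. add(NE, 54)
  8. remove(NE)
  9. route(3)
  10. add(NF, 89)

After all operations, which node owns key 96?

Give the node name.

Answer: NB

Derivation:
Op 1: add NA@52 -> ring=[52:NA]
Op 2: route key 77: none >= 77, wrap to smallest pos 52 -> NA
Op 3: add NB@21 -> ring=[21:NB,52:NA]
Op 4: add NC@32 -> ring=[21:NB,32:NC,52:NA]
Op 5: add ND@30 -> ring=[21:NB,30:ND,32:NC,52:NA]
Op 6: route key 23: smallest pos >= 23 is 30 -> ND
Op 7: add NE@54 -> ring=[21:NB,30:ND,32:NC,52:NA,54:NE]
Op 8: remove NE -> ring=[21:NB,30:ND,32:NC,52:NA]
Op 9: route key 3: smallest pos >= 3 is 21 -> NB
Op 10: add NF@89 -> ring=[21:NB,30:ND,32:NC,52:NA,89:NF]
Final route key 96: none >= 96, wrap to smallest pos 21 -> NB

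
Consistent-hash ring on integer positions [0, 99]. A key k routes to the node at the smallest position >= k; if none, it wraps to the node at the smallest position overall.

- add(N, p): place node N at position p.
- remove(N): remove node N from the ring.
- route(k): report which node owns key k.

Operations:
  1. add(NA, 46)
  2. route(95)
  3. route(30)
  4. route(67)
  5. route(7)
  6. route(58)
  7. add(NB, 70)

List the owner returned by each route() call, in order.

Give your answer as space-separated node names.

Answer: NA NA NA NA NA

Derivation:
Op 1: add NA@46 -> ring=[46:NA]
Op 2: route key 95: none >= 95, wrap to smallest pos 46 -> NA
Op 3: route key 30: smallest pos >= 30 is 46 -> NA
Op 4: route key 67: none >= 67, wrap to smallest pos 46 -> NA
Op 5: route key 7: smallest pos >= 7 is 46 -> NA
Op 6: route key 58: none >= 58, wrap to smallest pos 46 -> NA
Op 7: add NB@70 -> ring=[46:NA,70:NB]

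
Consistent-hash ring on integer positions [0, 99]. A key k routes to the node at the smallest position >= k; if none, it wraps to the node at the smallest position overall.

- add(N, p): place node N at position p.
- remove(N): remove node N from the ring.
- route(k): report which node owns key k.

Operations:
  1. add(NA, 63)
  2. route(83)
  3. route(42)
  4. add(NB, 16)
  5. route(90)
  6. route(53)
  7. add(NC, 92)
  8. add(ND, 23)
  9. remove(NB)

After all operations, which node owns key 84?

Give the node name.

Answer: NC

Derivation:
Op 1: add NA@63 -> ring=[63:NA]
Op 2: route key 83: none >= 83, wrap to smallest pos 63 -> NA
Op 3: route key 42: smallest pos >= 42 is 63 -> NA
Op 4: add NB@16 -> ring=[16:NB,63:NA]
Op 5: route key 90: none >= 90, wrap to smallest pos 16 -> NB
Op 6: route key 53: smallest pos >= 53 is 63 -> NA
Op 7: add NC@92 -> ring=[16:NB,63:NA,92:NC]
Op 8: add ND@23 -> ring=[16:NB,23:ND,63:NA,92:NC]
Op 9: remove NB -> ring=[23:ND,63:NA,92:NC]
Final route key 84: smallest pos >= 84 is 92 -> NC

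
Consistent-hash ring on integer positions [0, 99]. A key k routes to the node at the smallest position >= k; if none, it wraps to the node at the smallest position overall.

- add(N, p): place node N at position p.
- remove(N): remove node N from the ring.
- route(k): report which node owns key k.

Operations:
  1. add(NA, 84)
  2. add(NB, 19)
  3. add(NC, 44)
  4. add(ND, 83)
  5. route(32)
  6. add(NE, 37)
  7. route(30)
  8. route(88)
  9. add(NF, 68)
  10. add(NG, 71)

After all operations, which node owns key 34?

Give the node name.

Answer: NE

Derivation:
Op 1: add NA@84 -> ring=[84:NA]
Op 2: add NB@19 -> ring=[19:NB,84:NA]
Op 3: add NC@44 -> ring=[19:NB,44:NC,84:NA]
Op 4: add ND@83 -> ring=[19:NB,44:NC,83:ND,84:NA]
Op 5: route key 32: smallest pos >= 32 is 44 -> NC
Op 6: add NE@37 -> ring=[19:NB,37:NE,44:NC,83:ND,84:NA]
Op 7: route key 30: smallest pos >= 30 is 37 -> NE
Op 8: route key 88: none >= 88, wrap to smallest pos 19 -> NB
Op 9: add NF@68 -> ring=[19:NB,37:NE,44:NC,68:NF,83:ND,84:NA]
Op 10: add NG@71 -> ring=[19:NB,37:NE,44:NC,68:NF,71:NG,83:ND,84:NA]
Final route key 34: smallest pos >= 34 is 37 -> NE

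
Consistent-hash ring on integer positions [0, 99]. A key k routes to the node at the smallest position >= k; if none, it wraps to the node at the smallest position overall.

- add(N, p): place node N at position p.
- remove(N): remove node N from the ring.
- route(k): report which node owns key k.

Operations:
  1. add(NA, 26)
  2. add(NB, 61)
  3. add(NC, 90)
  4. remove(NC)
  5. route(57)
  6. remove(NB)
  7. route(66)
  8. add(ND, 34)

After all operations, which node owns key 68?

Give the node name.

Answer: NA

Derivation:
Op 1: add NA@26 -> ring=[26:NA]
Op 2: add NB@61 -> ring=[26:NA,61:NB]
Op 3: add NC@90 -> ring=[26:NA,61:NB,90:NC]
Op 4: remove NC -> ring=[26:NA,61:NB]
Op 5: route key 57: smallest pos >= 57 is 61 -> NB
Op 6: remove NB -> ring=[26:NA]
Op 7: route key 66: none >= 66, wrap to smallest pos 26 -> NA
Op 8: add ND@34 -> ring=[26:NA,34:ND]
Final route key 68: none >= 68, wrap to smallest pos 26 -> NA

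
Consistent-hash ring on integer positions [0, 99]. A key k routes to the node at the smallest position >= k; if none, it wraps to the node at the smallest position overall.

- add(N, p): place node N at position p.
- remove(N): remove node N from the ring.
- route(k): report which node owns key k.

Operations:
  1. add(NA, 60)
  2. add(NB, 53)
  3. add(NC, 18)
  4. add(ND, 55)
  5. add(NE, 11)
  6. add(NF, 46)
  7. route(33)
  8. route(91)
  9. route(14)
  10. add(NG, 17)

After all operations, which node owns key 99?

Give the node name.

Op 1: add NA@60 -> ring=[60:NA]
Op 2: add NB@53 -> ring=[53:NB,60:NA]
Op 3: add NC@18 -> ring=[18:NC,53:NB,60:NA]
Op 4: add ND@55 -> ring=[18:NC,53:NB,55:ND,60:NA]
Op 5: add NE@11 -> ring=[11:NE,18:NC,53:NB,55:ND,60:NA]
Op 6: add NF@46 -> ring=[11:NE,18:NC,46:NF,53:NB,55:ND,60:NA]
Op 7: route key 33: smallest pos >= 33 is 46 -> NF
Op 8: route key 91: none >= 91, wrap to smallest pos 11 -> NE
Op 9: route key 14: smallest pos >= 14 is 18 -> NC
Op 10: add NG@17 -> ring=[11:NE,17:NG,18:NC,46:NF,53:NB,55:ND,60:NA]
Final route key 99: none >= 99, wrap to smallest pos 11 -> NE

Answer: NE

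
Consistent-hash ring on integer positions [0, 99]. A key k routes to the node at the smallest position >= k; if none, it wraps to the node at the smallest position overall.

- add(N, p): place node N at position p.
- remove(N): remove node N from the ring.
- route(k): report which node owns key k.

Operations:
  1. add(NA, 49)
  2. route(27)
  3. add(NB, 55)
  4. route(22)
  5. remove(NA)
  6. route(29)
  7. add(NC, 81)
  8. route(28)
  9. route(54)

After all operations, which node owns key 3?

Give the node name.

Answer: NB

Derivation:
Op 1: add NA@49 -> ring=[49:NA]
Op 2: route key 27: smallest pos >= 27 is 49 -> NA
Op 3: add NB@55 -> ring=[49:NA,55:NB]
Op 4: route key 22: smallest pos >= 22 is 49 -> NA
Op 5: remove NA -> ring=[55:NB]
Op 6: route key 29: smallest pos >= 29 is 55 -> NB
Op 7: add NC@81 -> ring=[55:NB,81:NC]
Op 8: route key 28: smallest pos >= 28 is 55 -> NB
Op 9: route key 54: smallest pos >= 54 is 55 -> NB
Final route key 3: smallest pos >= 3 is 55 -> NB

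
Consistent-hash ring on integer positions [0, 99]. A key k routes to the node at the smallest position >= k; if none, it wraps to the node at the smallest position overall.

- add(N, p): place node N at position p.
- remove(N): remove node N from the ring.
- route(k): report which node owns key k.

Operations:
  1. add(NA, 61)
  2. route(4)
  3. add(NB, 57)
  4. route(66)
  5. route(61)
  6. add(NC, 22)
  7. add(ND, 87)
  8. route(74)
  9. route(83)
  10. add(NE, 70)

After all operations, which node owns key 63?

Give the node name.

Op 1: add NA@61 -> ring=[61:NA]
Op 2: route key 4: smallest pos >= 4 is 61 -> NA
Op 3: add NB@57 -> ring=[57:NB,61:NA]
Op 4: route key 66: none >= 66, wrap to smallest pos 57 -> NB
Op 5: route key 61: smallest pos >= 61 is 61 -> NA
Op 6: add NC@22 -> ring=[22:NC,57:NB,61:NA]
Op 7: add ND@87 -> ring=[22:NC,57:NB,61:NA,87:ND]
Op 8: route key 74: smallest pos >= 74 is 87 -> ND
Op 9: route key 83: smallest pos >= 83 is 87 -> ND
Op 10: add NE@70 -> ring=[22:NC,57:NB,61:NA,70:NE,87:ND]
Final route key 63: smallest pos >= 63 is 70 -> NE

Answer: NE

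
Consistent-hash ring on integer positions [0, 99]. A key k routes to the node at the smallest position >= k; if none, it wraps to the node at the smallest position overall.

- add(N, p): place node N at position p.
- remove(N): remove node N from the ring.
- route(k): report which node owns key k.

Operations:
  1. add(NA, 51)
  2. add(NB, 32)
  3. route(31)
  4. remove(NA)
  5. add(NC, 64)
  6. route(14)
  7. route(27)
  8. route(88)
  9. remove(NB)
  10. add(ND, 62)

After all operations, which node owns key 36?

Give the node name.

Answer: ND

Derivation:
Op 1: add NA@51 -> ring=[51:NA]
Op 2: add NB@32 -> ring=[32:NB,51:NA]
Op 3: route key 31: smallest pos >= 31 is 32 -> NB
Op 4: remove NA -> ring=[32:NB]
Op 5: add NC@64 -> ring=[32:NB,64:NC]
Op 6: route key 14: smallest pos >= 14 is 32 -> NB
Op 7: route key 27: smallest pos >= 27 is 32 -> NB
Op 8: route key 88: none >= 88, wrap to smallest pos 32 -> NB
Op 9: remove NB -> ring=[64:NC]
Op 10: add ND@62 -> ring=[62:ND,64:NC]
Final route key 36: smallest pos >= 36 is 62 -> ND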